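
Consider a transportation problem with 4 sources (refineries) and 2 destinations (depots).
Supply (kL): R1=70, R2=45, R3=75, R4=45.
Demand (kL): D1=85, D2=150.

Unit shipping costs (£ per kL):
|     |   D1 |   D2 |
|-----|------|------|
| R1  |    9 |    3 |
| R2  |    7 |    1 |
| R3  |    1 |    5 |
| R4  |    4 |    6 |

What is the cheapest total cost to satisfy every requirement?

An optimal shipping plan:
  R1–D2: 70 kL
  R2–D2: 45 kL
  R3–D1: 75 kL
  R4–D1: 10 kL
  R4–D2: 35 kL
Total cost = £580.

580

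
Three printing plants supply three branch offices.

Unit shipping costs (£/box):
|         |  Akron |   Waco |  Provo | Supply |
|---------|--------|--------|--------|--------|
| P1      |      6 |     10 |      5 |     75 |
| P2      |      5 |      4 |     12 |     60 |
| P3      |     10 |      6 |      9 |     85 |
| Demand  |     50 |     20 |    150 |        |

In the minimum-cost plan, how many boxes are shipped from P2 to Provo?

The minimum-cost plan:
  P1–Provo: 75 × £5 = £375
  P2–Akron: 50 × £5 = £250
  P2–Waco: 10 × £4 = £40
  P3–Waco: 10 × £6 = £60
  P3–Provo: 75 × £9 = £675
Total cost = £1400.
The route P2→Provo is not used.

0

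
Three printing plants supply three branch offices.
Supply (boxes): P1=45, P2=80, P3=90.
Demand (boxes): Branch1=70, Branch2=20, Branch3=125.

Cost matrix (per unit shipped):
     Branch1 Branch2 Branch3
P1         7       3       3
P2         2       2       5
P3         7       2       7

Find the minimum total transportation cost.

One minimum-cost allocation:
  P1->Branch3: 45 × 3 = 135
  P2->Branch1: 70 × 2 = 140
  P2->Branch3: 10 × 5 = 50
  P3->Branch2: 20 × 2 = 40
  P3->Branch3: 70 × 7 = 490
Total = 135 + 140 + 50 + 40 + 490 = 855.

855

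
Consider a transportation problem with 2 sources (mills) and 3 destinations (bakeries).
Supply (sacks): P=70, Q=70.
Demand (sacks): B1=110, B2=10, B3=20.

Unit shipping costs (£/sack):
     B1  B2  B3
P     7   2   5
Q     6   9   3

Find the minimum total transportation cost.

800

A cheapest plan:
  P→B1: 60 × £7 = £420
  P→B2: 10 × £2 = £20
  Q→B1: 50 × £6 = £300
  Q→B3: 20 × £3 = £60
Total = 420 + 20 + 300 + 60 = £800.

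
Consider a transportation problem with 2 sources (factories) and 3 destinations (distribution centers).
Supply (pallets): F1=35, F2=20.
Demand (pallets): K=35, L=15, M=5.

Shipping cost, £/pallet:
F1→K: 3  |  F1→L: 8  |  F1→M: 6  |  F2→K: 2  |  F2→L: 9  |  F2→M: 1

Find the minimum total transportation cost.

One minimum-cost allocation:
  F1->K: 20 × £3 = £60
  F1->L: 15 × £8 = £120
  F2->K: 15 × £2 = £30
  F2->M: 5 × £1 = £5
Total = 60 + 120 + 30 + 5 = £215.

215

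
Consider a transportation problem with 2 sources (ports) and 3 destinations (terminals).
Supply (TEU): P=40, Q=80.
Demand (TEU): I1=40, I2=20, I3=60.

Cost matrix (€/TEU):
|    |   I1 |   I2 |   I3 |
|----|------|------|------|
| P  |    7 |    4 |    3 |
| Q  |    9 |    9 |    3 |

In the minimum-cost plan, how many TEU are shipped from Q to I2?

0

Solving gives:
  P–I1: 20 × €7 = €140
  P–I2: 20 × €4 = €80
  Q–I1: 20 × €9 = €180
  Q–I3: 60 × €3 = €180
Total cost = €580.
The route Q→I2 is not used.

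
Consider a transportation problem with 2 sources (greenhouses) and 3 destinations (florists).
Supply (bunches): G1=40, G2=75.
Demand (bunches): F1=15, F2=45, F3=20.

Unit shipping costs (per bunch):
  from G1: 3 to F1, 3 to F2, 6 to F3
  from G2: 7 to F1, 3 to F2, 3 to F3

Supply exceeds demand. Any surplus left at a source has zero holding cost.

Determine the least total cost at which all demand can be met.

Optimal allocation:
  G1->F1: 15 × 3 = 45
  G1->F2: 25 × 3 = 75
  G2->F2: 20 × 3 = 60
  G2->F3: 20 × 3 = 60
Total = 45 + 75 + 60 + 60 = 240.
(Supply check: G1 ships 40; G2 ships 40.)

240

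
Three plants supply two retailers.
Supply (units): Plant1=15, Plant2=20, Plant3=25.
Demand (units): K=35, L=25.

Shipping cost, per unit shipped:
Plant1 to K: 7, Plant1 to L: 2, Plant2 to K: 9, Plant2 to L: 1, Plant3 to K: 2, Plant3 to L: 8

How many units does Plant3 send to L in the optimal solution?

Optimal shipments:
  Plant1 to K: 10 × 7 = 70
  Plant1 to L: 5 × 2 = 10
  Plant2 to L: 20 × 1 = 20
  Plant3 to K: 25 × 2 = 50
Total cost = 150.
The route Plant3→L is not used.

0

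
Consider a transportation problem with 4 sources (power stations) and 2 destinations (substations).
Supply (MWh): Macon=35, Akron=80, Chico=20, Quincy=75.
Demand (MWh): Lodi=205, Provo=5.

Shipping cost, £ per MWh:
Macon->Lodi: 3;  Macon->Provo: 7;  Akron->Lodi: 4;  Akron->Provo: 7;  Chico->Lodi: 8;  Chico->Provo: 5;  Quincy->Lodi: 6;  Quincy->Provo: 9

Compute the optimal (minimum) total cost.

1020

An optimal shipping plan:
  Macon->Lodi: 35 × £3 = £105
  Akron->Lodi: 80 × £4 = £320
  Chico->Lodi: 15 × £8 = £120
  Chico->Provo: 5 × £5 = £25
  Quincy->Lodi: 75 × £6 = £450
Total = 105 + 320 + 120 + 25 + 450 = £1020.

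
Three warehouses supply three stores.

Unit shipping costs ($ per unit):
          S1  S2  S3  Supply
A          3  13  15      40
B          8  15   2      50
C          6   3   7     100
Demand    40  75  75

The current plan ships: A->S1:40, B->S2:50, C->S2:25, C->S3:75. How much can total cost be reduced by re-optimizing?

Current plan cost = 40·3 + 50·15 + 25·3 + 75·7 = $1470.
Optimal plan:
  A to S1: 40 × $3 = $120
  B to S3: 50 × $2 = $100
  C to S2: 75 × $3 = $225
  C to S3: 25 × $7 = $175
Optimal cost = $620.
Saving = 1470 − 620 = $850.

850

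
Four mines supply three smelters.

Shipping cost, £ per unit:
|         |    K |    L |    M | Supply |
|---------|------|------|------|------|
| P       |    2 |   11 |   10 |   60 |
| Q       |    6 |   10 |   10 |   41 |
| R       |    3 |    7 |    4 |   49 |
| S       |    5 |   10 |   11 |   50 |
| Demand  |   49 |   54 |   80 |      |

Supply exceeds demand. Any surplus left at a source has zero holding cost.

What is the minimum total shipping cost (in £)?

1144

An optimal shipping plan:
  P->K: 49 × £2 = £98
  P->M: 11 × £10 = £110
  Q->L: 4 × £10 = £40
  Q->M: 20 × £10 = £200
  R->M: 49 × £4 = £196
  S->L: 50 × £10 = £500
Total = 98 + 110 + 40 + 200 + 196 + 500 = £1144.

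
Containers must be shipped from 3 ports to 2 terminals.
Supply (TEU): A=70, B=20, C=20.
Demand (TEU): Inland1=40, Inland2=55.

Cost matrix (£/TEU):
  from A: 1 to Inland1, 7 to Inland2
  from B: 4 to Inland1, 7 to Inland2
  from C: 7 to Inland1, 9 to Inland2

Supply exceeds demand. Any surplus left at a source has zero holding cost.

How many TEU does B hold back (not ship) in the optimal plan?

0

An optimal plan:
  A to Inland1: 40 TEU
  A to Inland2: 30 TEU
  B to Inland2: 20 TEU
  C to Inland2: 5 TEU
Total cost = £435.
B ships 20 of its 20, leaving 0.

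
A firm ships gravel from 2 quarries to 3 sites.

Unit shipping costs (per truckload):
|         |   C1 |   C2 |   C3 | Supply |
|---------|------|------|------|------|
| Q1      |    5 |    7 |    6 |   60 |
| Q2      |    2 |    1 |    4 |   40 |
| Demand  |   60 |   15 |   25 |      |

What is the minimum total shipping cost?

Optimal allocation:
  Q1->C1: 35 × 5 = 175
  Q1->C3: 25 × 6 = 150
  Q2->C1: 25 × 2 = 50
  Q2->C2: 15 × 1 = 15
Total = 175 + 150 + 50 + 15 = 390.

390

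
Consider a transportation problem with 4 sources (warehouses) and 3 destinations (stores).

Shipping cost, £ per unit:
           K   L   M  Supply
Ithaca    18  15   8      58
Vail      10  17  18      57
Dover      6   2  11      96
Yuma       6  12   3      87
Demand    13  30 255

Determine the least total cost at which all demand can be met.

A cheapest plan:
  Ithaca->M: 58 × £8 = £464
  Vail->K: 13 × £10 = £130
  Vail->M: 44 × £18 = £792
  Dover->L: 30 × £2 = £60
  Dover->M: 66 × £11 = £726
  Yuma->M: 87 × £3 = £261
Total = 464 + 130 + 792 + 60 + 726 + 261 = £2433.

2433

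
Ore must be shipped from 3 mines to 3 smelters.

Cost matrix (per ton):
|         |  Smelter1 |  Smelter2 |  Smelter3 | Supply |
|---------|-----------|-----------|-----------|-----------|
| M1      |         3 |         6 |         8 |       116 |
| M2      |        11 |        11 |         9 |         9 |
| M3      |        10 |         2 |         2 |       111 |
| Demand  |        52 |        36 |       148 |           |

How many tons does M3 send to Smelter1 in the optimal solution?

0

Solving gives:
  M1 to Smelter1: 52 × 3 = 156
  M1 to Smelter2: 36 × 6 = 216
  M1 to Smelter3: 28 × 8 = 224
  M2 to Smelter3: 9 × 9 = 81
  M3 to Smelter3: 111 × 2 = 222
Total cost = 899.
The route M3→Smelter1 is not used.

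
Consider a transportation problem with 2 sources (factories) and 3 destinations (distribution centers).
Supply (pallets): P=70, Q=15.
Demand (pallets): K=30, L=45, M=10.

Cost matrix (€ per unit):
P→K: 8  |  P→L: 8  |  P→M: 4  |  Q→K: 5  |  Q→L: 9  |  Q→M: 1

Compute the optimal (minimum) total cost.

Optimal allocation:
  P to K: 15 × €8 = €120
  P to L: 45 × €8 = €360
  P to M: 10 × €4 = €40
  Q to K: 15 × €5 = €75
Total = 120 + 360 + 40 + 75 = €595.

595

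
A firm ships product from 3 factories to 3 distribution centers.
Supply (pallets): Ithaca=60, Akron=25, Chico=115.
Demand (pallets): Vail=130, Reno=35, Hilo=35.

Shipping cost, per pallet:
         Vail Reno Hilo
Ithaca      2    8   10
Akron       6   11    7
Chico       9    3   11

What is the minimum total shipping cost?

A cheapest plan:
  Ithaca->Vail: 60 × 2 = 120
  Akron->Hilo: 25 × 7 = 175
  Chico->Vail: 70 × 9 = 630
  Chico->Reno: 35 × 3 = 105
  Chico->Hilo: 10 × 11 = 110
Total = 120 + 175 + 630 + 105 + 110 = 1140.

1140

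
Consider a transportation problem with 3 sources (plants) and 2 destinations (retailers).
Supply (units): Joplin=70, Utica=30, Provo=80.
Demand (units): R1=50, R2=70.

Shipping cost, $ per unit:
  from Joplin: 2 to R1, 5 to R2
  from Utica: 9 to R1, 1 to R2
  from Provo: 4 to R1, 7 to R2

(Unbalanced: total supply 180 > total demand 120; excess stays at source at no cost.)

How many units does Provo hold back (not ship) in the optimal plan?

An optimal plan:
  Joplin→R1: 30 × $2 = $60
  Joplin→R2: 40 × $5 = $200
  Utica→R2: 30 × $1 = $30
  Provo→R1: 20 × $4 = $80
Total cost = $370.
Provo ships 20 of its 80, leaving 60.

60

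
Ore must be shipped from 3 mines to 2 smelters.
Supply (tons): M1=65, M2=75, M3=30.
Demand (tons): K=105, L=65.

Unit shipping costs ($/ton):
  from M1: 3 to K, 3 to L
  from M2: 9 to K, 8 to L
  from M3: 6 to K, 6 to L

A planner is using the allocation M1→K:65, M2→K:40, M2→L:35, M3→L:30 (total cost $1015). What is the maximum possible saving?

30

Current plan cost = 65·3 + 40·9 + 35·8 + 30·6 = $1015.
Optimal plan:
  M1->K: 65 tons
  M2->K: 10 tons
  M2->L: 65 tons
  M3->K: 30 tons
Optimal cost = $985.
Saving = 1015 − 985 = $30.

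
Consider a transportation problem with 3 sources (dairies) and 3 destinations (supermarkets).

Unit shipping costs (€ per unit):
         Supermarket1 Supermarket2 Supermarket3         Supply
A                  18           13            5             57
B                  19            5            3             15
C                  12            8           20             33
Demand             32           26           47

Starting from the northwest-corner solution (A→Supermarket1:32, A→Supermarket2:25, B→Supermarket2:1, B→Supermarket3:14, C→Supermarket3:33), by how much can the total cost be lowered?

Current plan cost = 32·18 + 25·13 + 1·5 + 14·3 + 33·20 = €1608.
Optimal plan:
  A to Supermarket2: 10 × €13 = €130
  A to Supermarket3: 47 × €5 = €235
  B to Supermarket2: 15 × €5 = €75
  C to Supermarket1: 32 × €12 = €384
  C to Supermarket2: 1 × €8 = €8
Optimal cost = €832.
Saving = 1608 − 832 = €776.

776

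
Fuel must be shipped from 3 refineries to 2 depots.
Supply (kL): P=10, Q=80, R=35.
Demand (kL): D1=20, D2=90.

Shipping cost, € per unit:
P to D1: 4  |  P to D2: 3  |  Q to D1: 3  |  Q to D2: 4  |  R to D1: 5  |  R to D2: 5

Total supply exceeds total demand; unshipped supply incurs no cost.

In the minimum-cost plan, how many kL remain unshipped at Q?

0

An optimal plan:
  P→D2: 10 × €3 = €30
  Q→D1: 20 × €3 = €60
  Q→D2: 60 × €4 = €240
  R→D2: 20 × €5 = €100
Total cost = €430.
Q ships 80 of its 80, leaving 0.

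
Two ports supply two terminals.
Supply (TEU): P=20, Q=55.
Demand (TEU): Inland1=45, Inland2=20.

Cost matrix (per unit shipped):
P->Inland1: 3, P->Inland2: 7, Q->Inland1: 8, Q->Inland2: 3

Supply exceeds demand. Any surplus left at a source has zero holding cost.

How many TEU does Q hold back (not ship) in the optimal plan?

Minimum-cost shipments:
  P–Inland1: 20 TEU
  Q–Inland1: 25 TEU
  Q–Inland2: 20 TEU
Total cost = 320.
Q ships 45 of its 55, leaving 10.

10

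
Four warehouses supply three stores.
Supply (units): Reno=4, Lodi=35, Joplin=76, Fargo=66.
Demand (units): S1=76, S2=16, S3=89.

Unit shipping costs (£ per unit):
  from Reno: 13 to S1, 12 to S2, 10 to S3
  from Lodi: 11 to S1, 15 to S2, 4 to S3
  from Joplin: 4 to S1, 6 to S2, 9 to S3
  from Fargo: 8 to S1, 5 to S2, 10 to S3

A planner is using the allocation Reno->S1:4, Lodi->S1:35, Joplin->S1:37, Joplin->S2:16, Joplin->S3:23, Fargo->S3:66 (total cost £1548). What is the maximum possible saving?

484

Current plan cost = 4·13 + 35·11 + 37·4 + 16·6 + 23·9 + 66·10 = £1548.
Optimal plan:
  Reno to S3: 4 units
  Lodi to S3: 35 units
  Joplin to S1: 76 units
  Fargo to S2: 16 units
  Fargo to S3: 50 units
Optimal cost = £1064.
Saving = 1548 − 1064 = £484.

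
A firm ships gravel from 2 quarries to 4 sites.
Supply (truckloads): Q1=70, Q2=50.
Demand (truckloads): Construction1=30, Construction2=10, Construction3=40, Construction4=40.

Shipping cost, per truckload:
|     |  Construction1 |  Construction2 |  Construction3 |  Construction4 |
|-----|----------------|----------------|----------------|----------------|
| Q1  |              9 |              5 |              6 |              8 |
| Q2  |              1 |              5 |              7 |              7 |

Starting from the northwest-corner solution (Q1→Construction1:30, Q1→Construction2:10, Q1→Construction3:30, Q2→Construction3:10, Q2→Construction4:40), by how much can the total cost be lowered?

230

Current plan cost = 30·9 + 10·5 + 30·6 + 10·7 + 40·7 = 850.
Optimal plan:
  Q1→Construction2: 10 × 5 = 50
  Q1→Construction3: 40 × 6 = 240
  Q1→Construction4: 20 × 8 = 160
  Q2→Construction1: 30 × 1 = 30
  Q2→Construction4: 20 × 7 = 140
Optimal cost = 620.
Saving = 850 − 620 = 230.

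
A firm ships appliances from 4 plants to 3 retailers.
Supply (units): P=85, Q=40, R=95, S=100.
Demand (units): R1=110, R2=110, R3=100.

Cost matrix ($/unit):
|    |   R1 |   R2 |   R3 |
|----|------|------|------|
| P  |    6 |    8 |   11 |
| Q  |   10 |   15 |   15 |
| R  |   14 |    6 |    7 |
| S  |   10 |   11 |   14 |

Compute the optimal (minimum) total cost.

2720

An optimal shipping plan:
  P→R1: 70 × $6 = $420
  P→R2: 15 × $8 = $120
  Q→R1: 40 × $10 = $400
  R→R3: 95 × $7 = $665
  S→R2: 95 × $11 = $1045
  S→R3: 5 × $14 = $70
Total = 420 + 120 + 400 + 665 + 1045 + 70 = $2720.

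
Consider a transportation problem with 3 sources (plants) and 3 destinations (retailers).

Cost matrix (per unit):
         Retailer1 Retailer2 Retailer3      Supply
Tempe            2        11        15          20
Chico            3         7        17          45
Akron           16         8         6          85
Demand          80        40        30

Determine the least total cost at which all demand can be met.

915

Optimal allocation:
  Tempe->Retailer1: 20 units
  Chico->Retailer1: 45 units
  Akron->Retailer1: 15 units
  Akron->Retailer2: 40 units
  Akron->Retailer3: 30 units
Total cost = 915.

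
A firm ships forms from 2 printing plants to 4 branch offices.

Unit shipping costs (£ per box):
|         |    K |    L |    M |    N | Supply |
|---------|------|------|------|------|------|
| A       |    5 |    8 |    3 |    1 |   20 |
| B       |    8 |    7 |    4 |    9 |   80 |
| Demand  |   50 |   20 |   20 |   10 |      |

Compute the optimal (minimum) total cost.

600

An optimal shipping plan:
  A->K: 10 boxes
  A->N: 10 boxes
  B->K: 40 boxes
  B->L: 20 boxes
  B->M: 20 boxes
Total cost = £600.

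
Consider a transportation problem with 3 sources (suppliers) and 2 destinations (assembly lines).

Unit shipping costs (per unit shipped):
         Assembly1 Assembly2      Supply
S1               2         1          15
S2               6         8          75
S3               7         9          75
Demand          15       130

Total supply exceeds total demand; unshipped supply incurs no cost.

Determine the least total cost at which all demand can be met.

1080

Optimal allocation:
  S1→Assembly2: 15 × 1 = 15
  S2→Assembly1: 15 × 6 = 90
  S2→Assembly2: 60 × 8 = 480
  S3→Assembly2: 55 × 9 = 495
Total = 15 + 90 + 480 + 495 = 1080.
(Supply check: S1 ships 15; S2 ships 75; S3 ships 55.)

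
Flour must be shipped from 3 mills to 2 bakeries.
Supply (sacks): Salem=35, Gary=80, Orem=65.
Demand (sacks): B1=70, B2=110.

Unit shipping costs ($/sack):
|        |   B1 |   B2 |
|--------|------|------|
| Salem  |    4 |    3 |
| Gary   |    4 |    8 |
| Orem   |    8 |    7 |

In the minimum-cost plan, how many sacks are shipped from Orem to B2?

Optimal shipments:
  Salem→B2: 35 × $3 = $105
  Gary→B1: 70 × $4 = $280
  Gary→B2: 10 × $8 = $80
  Orem→B2: 65 × $7 = $455
Total cost = $920.
So Orem→B2 carries 65 sacks.

65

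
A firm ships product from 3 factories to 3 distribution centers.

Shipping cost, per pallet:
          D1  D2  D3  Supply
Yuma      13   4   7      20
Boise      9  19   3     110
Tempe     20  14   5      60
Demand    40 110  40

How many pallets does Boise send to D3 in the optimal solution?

Optimal shipments:
  Yuma to D2: 20 × 4 = 80
  Boise to D1: 40 × 9 = 360
  Boise to D2: 30 × 19 = 570
  Boise to D3: 40 × 3 = 120
  Tempe to D2: 60 × 14 = 840
Total cost = 1970.
So Boise→D3 carries 40 pallets.

40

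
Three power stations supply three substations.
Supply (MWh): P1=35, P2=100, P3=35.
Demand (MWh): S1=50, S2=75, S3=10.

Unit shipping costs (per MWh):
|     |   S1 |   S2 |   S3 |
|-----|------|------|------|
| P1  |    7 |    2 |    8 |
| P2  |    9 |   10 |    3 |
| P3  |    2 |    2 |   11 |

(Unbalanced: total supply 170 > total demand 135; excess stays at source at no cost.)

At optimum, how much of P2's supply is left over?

Minimum-cost shipments:
  P1–S2: 35 MWh
  P2–S1: 50 MWh
  P2–S2: 5 MWh
  P2–S3: 10 MWh
  P3–S2: 35 MWh
Total cost = 670.
P2 ships 65 of its 100, leaving 35.

35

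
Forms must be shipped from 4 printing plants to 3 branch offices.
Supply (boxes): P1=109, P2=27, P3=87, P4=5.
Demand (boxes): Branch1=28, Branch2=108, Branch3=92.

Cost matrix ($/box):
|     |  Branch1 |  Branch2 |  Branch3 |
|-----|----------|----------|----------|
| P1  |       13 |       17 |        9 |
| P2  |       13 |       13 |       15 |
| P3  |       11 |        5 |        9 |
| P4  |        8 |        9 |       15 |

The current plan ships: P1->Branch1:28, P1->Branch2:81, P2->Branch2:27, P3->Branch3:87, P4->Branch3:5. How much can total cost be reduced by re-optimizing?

Current plan cost = 28·13 + 81·17 + 27·13 + 87·9 + 5·15 = $2950.
Optimal plan:
  P1–Branch1: 17 × $13 = $221
  P1–Branch3: 92 × $9 = $828
  P2–Branch1: 6 × $13 = $78
  P2–Branch2: 21 × $13 = $273
  P3–Branch2: 87 × $5 = $435
  P4–Branch1: 5 × $8 = $40
Optimal cost = $1875.
Saving = 2950 − 1875 = $1075.

1075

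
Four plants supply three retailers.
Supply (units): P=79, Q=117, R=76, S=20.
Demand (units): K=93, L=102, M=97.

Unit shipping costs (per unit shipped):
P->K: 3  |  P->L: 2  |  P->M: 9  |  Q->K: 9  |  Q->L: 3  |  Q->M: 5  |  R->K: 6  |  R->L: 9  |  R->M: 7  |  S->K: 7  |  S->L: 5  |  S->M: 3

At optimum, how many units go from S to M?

Optimal shipments:
  P->K: 17 × 3 = 51
  P->L: 62 × 2 = 124
  Q->L: 40 × 3 = 120
  Q->M: 77 × 5 = 385
  R->K: 76 × 6 = 456
  S->M: 20 × 3 = 60
Total cost = 1196.
So S→M carries 20 units.

20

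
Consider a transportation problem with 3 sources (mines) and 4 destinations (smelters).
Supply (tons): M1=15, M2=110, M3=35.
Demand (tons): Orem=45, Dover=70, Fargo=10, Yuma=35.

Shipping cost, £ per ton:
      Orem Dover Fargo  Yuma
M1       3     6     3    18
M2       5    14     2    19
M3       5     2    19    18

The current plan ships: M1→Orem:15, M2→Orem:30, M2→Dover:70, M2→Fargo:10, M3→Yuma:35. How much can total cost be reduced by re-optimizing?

475

Current plan cost = 15·3 + 30·5 + 70·14 + 10·2 + 35·18 = £1825.
Optimal plan:
  M1–Dover: 15 × £6 = £90
  M2–Orem: 45 × £5 = £225
  M2–Dover: 20 × £14 = £280
  M2–Fargo: 10 × £2 = £20
  M2–Yuma: 35 × £19 = £665
  M3–Dover: 35 × £2 = £70
Optimal cost = £1350.
Saving = 1825 − 1350 = £475.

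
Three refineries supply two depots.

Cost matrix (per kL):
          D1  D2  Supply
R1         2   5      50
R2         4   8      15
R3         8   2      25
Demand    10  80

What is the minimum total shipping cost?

380

A cheapest plan:
  R1–D2: 50 × 5 = 250
  R2–D1: 10 × 4 = 40
  R2–D2: 5 × 8 = 40
  R3–D2: 25 × 2 = 50
Total = 250 + 40 + 40 + 50 = 380.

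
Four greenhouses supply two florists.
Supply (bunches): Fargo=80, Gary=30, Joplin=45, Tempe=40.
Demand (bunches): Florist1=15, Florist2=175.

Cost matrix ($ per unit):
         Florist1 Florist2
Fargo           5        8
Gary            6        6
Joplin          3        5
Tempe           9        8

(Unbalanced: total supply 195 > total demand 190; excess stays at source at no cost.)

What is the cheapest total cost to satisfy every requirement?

1280

One minimum-cost allocation:
  Fargo to Florist1: 15 × $5 = $75
  Fargo to Florist2: 65 × $8 = $520
  Gary to Florist2: 30 × $6 = $180
  Joplin to Florist2: 45 × $5 = $225
  Tempe to Florist2: 35 × $8 = $280
Total = 75 + 520 + 180 + 225 + 280 = $1280.
(Supply check: Fargo ships 80; Gary ships 30; Joplin ships 45; Tempe ships 35.)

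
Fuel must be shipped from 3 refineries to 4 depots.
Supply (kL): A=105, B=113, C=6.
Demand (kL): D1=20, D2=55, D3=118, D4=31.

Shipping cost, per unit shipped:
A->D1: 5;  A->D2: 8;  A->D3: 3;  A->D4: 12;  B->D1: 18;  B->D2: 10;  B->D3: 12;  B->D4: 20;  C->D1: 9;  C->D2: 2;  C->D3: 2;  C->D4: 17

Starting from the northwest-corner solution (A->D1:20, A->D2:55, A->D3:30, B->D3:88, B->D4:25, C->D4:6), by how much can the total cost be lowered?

Current plan cost = 20·5 + 55·8 + 30·3 + 88·12 + 25·20 + 6·17 = 2288.
Optimal plan:
  A->D1: 20 × 5 = 100
  A->D3: 85 × 3 = 255
  B->D2: 55 × 10 = 550
  B->D3: 27 × 12 = 324
  B->D4: 31 × 20 = 620
  C->D3: 6 × 2 = 12
Optimal cost = 1861.
Saving = 2288 − 1861 = 427.

427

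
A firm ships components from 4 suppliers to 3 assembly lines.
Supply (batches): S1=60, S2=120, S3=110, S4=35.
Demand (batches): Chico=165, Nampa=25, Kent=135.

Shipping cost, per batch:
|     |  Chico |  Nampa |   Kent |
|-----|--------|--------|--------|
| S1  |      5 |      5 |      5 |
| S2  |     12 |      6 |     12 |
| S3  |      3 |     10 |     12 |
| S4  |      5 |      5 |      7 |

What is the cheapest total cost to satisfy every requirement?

2095

Optimal allocation:
  S1→Kent: 60 × 5 = 300
  S2→Chico: 20 × 12 = 240
  S2→Nampa: 25 × 6 = 150
  S2→Kent: 75 × 12 = 900
  S3→Chico: 110 × 3 = 330
  S4→Chico: 35 × 5 = 175
Total = 300 + 240 + 150 + 900 + 330 + 175 = 2095.
(Supply check: S1 ships 60; S2 ships 120; S3 ships 110; S4 ships 35.)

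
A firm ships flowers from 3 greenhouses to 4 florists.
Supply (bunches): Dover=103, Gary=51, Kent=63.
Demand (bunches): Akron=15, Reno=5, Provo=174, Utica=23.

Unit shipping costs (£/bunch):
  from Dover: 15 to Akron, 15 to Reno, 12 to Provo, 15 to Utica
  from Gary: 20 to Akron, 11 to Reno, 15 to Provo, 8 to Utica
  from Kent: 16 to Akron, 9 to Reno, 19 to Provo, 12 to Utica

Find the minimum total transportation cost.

Optimal allocation:
  Dover→Provo: 103 × £12 = £1236
  Gary→Provo: 51 × £15 = £765
  Kent→Akron: 15 × £16 = £240
  Kent→Reno: 5 × £9 = £45
  Kent→Provo: 20 × £19 = £380
  Kent→Utica: 23 × £12 = £276
Total = 1236 + 765 + 240 + 45 + 380 + 276 = £2942.

2942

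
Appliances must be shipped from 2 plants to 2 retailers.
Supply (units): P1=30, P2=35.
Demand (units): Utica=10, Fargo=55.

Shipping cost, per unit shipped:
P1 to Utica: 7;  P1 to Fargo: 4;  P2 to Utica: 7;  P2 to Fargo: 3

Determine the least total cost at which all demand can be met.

Optimal allocation:
  P1–Utica: 10 × 7 = 70
  P1–Fargo: 20 × 4 = 80
  P2–Fargo: 35 × 3 = 105
Total = 70 + 80 + 105 = 255.
(Supply check: P1 ships 30; P2 ships 35.)

255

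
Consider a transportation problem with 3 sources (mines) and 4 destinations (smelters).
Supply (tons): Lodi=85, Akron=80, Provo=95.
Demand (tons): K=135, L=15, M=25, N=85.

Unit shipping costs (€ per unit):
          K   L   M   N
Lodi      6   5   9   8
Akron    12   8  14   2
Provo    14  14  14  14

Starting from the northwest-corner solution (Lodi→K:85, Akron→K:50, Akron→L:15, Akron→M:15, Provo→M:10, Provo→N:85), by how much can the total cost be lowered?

Current plan cost = 85·6 + 50·12 + 15·8 + 15·14 + 10·14 + 85·14 = €2770.
Optimal plan:
  Lodi to K: 70 × €6 = €420
  Lodi to L: 15 × €5 = €75
  Akron to N: 80 × €2 = €160
  Provo to K: 65 × €14 = €910
  Provo to M: 25 × €14 = €350
  Provo to N: 5 × €14 = €70
Optimal cost = €1985.
Saving = 2770 − 1985 = €785.

785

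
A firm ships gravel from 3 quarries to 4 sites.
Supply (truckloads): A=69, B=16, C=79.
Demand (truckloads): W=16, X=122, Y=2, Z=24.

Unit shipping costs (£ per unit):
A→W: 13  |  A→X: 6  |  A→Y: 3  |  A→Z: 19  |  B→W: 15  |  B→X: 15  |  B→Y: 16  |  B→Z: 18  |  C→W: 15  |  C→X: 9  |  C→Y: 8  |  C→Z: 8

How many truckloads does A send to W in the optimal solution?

The minimum-cost plan:
  A to X: 67 × £6 = £402
  A to Y: 2 × £3 = £6
  B to W: 16 × £15 = £240
  C to X: 55 × £9 = £495
  C to Z: 24 × £8 = £192
Total cost = £1335.
The route A→W is not used.

0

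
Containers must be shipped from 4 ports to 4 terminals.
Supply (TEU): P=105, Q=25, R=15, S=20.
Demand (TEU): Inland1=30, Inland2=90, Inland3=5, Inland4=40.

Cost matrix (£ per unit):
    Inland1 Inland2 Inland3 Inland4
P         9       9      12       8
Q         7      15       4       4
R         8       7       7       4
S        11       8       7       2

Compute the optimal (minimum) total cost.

One minimum-cost allocation:
  P to Inland1: 30 × £9 = £270
  P to Inland2: 75 × £9 = £675
  Q to Inland3: 5 × £4 = £20
  Q to Inland4: 20 × £4 = £80
  R to Inland2: 15 × £7 = £105
  S to Inland4: 20 × £2 = £40
Total = 270 + 675 + 20 + 80 + 105 + 40 = £1190.

1190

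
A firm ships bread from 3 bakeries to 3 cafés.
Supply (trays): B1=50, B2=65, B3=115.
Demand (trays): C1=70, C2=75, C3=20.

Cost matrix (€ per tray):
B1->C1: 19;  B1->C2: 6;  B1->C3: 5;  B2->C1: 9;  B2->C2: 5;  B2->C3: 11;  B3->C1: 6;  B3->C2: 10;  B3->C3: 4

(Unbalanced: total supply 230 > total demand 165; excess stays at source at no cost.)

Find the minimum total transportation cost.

885

An optimal shipping plan:
  B1 to C2: 10 × €6 = €60
  B2 to C2: 65 × €5 = €325
  B3 to C1: 70 × €6 = €420
  B3 to C3: 20 × €4 = €80
Total = 60 + 325 + 420 + 80 = €885.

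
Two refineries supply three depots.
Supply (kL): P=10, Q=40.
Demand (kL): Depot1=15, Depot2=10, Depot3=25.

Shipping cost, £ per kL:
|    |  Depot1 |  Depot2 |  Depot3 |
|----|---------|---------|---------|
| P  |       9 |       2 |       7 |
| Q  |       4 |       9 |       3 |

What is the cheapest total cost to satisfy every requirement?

155

One minimum-cost allocation:
  P to Depot2: 10 × £2 = £20
  Q to Depot1: 15 × £4 = £60
  Q to Depot3: 25 × £3 = £75
Total = 20 + 60 + 75 = £155.
(Supply check: P ships 10; Q ships 40.)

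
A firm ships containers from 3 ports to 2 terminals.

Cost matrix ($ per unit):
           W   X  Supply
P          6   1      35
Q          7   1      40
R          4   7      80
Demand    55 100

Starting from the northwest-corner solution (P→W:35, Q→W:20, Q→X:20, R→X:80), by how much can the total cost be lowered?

Current plan cost = 35·6 + 20·7 + 20·1 + 80·7 = $930.
Optimal plan:
  P->X: 35 TEU
  Q->X: 40 TEU
  R->W: 55 TEU
  R->X: 25 TEU
Optimal cost = $470.
Saving = 930 − 470 = $460.

460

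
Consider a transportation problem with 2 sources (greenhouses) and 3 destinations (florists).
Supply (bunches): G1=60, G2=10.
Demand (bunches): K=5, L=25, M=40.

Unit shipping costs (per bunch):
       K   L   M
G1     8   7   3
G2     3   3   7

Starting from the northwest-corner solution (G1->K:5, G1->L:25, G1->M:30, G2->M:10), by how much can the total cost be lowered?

85

Current plan cost = 5·8 + 25·7 + 30·3 + 10·7 = 375.
Optimal plan:
  G1->L: 20 × 7 = 140
  G1->M: 40 × 3 = 120
  G2->K: 5 × 3 = 15
  G2->L: 5 × 3 = 15
Optimal cost = 290.
Saving = 375 − 290 = 85.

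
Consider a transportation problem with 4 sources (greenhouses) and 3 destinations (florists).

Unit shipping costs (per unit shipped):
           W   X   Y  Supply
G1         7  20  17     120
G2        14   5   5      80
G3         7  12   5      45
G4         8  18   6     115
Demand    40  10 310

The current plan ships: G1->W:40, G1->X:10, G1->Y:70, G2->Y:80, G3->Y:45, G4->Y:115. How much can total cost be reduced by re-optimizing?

Current plan cost = 40·7 + 10·20 + 70·17 + 80·5 + 45·5 + 115·6 = 2985.
Optimal plan:
  G1->W: 40 bunches
  G1->Y: 80 bunches
  G2->X: 10 bunches
  G2->Y: 70 bunches
  G3->Y: 45 bunches
  G4->Y: 115 bunches
Optimal cost = 2955.
Saving = 2985 − 2955 = 30.

30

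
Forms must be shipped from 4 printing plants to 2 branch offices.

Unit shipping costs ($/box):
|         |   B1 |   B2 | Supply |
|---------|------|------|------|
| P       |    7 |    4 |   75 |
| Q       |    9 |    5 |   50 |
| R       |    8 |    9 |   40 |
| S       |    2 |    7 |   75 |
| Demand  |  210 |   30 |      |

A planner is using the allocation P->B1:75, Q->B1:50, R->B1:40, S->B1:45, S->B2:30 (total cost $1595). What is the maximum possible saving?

270

Current plan cost = 75·7 + 50·9 + 40·8 + 45·2 + 30·7 = $1595.
Optimal plan:
  P–B1: 75 × $7 = $525
  Q–B1: 20 × $9 = $180
  Q–B2: 30 × $5 = $150
  R–B1: 40 × $8 = $320
  S–B1: 75 × $2 = $150
Optimal cost = $1325.
Saving = 1595 − 1325 = $270.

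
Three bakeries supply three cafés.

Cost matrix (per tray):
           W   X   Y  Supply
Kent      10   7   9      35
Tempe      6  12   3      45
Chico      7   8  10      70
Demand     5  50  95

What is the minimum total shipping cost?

An optimal shipping plan:
  Kent→Y: 35 × 9 = 315
  Tempe→Y: 45 × 3 = 135
  Chico→W: 5 × 7 = 35
  Chico→X: 50 × 8 = 400
  Chico→Y: 15 × 10 = 150
Total = 315 + 135 + 35 + 400 + 150 = 1035.

1035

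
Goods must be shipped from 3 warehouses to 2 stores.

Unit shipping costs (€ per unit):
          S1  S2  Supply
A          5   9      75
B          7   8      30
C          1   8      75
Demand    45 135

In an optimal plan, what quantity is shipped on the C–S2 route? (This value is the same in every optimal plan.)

30

Optimal shipments:
  A→S2: 75 × €9 = €675
  B→S2: 30 × €8 = €240
  C→S1: 45 × €1 = €45
  C→S2: 30 × €8 = €240
Total cost = €1200.
So C→S2 carries 30 units.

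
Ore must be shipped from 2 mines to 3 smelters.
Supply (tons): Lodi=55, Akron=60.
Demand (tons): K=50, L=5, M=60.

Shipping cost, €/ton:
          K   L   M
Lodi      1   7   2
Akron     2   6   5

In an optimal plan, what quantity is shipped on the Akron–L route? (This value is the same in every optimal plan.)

5

Solving gives:
  Lodi–M: 55 tons
  Akron–K: 50 tons
  Akron–L: 5 tons
  Akron–M: 5 tons
Total cost = €265.
So Akron→L carries 5 tons.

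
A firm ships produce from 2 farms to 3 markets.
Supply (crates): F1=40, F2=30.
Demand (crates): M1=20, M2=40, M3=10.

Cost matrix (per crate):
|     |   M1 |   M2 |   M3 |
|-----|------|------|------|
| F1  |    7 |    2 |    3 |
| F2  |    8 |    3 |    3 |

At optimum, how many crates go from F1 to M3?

0

Optimal shipments:
  F1–M1: 20 crates
  F1–M2: 20 crates
  F2–M2: 20 crates
  F2–M3: 10 crates
Total cost = 270.
The route F1→M3 is not used.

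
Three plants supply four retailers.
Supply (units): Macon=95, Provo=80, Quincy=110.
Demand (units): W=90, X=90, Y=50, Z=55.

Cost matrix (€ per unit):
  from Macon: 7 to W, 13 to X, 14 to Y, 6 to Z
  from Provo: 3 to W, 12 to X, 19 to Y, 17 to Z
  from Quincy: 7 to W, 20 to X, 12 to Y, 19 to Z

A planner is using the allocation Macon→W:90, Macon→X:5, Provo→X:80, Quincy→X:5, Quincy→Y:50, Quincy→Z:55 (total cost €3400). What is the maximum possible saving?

840

Current plan cost = 90·7 + 5·13 + 80·12 + 5·20 + 50·12 + 55·19 = €3400.
Optimal plan:
  Macon->X: 40 × €13 = €520
  Macon->Z: 55 × €6 = €330
  Provo->W: 30 × €3 = €90
  Provo->X: 50 × €12 = €600
  Quincy->W: 60 × €7 = €420
  Quincy->Y: 50 × €12 = €600
Optimal cost = €2560.
Saving = 3400 − 2560 = €840.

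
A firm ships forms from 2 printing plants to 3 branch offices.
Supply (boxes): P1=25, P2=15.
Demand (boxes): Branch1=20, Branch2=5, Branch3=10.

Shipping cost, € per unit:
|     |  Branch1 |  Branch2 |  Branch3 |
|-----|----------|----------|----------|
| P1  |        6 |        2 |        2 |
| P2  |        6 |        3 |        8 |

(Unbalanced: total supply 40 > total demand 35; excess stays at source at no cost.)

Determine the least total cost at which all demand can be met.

One minimum-cost allocation:
  P1→Branch1: 5 × €6 = €30
  P1→Branch2: 5 × €2 = €10
  P1→Branch3: 10 × €2 = €20
  P2→Branch1: 15 × €6 = €90
Total = 30 + 10 + 20 + 90 = €150.
(Supply check: P1 ships 20; P2 ships 15.)

150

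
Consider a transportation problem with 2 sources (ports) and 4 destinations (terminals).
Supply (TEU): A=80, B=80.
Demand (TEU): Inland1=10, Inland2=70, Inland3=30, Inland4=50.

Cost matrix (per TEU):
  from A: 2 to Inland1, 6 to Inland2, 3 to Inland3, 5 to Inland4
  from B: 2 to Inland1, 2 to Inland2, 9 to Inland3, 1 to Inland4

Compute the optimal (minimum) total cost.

460

Optimal allocation:
  A→Inland1: 10 TEU
  A→Inland2: 40 TEU
  A→Inland3: 30 TEU
  B→Inland2: 30 TEU
  B→Inland4: 50 TEU
Total cost = 460.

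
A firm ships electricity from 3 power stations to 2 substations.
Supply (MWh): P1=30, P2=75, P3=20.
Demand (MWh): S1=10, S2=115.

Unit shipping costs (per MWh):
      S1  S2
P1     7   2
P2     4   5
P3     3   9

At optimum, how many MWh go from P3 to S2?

The minimum-cost plan:
  P1->S2: 30 MWh
  P2->S2: 75 MWh
  P3->S1: 10 MWh
  P3->S2: 10 MWh
Total cost = 555.
So P3→S2 carries 10 MWh.

10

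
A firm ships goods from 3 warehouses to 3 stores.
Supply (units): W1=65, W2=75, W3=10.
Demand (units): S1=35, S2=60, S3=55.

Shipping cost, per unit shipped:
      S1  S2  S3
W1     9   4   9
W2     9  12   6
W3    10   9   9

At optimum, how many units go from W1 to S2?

60

Solving gives:
  W1 to S1: 5 × 9 = 45
  W1 to S2: 60 × 4 = 240
  W2 to S1: 20 × 9 = 180
  W2 to S3: 55 × 6 = 330
  W3 to S1: 10 × 10 = 100
Total cost = 895.
So W1→S2 carries 60 units.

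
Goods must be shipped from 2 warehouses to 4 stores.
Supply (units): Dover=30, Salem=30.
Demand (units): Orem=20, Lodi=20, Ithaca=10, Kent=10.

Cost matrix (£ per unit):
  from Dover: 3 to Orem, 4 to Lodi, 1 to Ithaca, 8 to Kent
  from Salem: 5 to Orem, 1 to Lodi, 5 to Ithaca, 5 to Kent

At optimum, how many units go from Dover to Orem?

20

Solving gives:
  Dover–Orem: 20 × £3 = £60
  Dover–Ithaca: 10 × £1 = £10
  Salem–Lodi: 20 × £1 = £20
  Salem–Kent: 10 × £5 = £50
Total cost = £140.
So Dover→Orem carries 20 units.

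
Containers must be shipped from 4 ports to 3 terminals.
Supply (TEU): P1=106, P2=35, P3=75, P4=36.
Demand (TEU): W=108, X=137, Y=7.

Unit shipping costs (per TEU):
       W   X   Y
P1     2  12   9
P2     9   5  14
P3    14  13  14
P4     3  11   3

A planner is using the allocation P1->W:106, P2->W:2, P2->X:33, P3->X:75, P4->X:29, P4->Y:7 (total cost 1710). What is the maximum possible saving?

Current plan cost = 106·2 + 2·9 + 33·5 + 75·13 + 29·11 + 7·3 = 1710.
Optimal plan:
  P1→W: 106 × 2 = 212
  P2→X: 35 × 5 = 175
  P3→X: 75 × 13 = 975
  P4→W: 2 × 3 = 6
  P4→X: 27 × 11 = 297
  P4→Y: 7 × 3 = 21
Optimal cost = 1686.
Saving = 1710 − 1686 = 24.

24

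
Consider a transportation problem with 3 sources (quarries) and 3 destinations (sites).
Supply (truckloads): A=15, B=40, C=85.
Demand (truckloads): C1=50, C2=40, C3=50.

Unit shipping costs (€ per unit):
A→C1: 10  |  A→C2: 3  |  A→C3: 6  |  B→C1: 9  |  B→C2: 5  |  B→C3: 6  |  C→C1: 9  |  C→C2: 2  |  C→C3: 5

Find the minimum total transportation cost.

795

Optimal allocation:
  A–C3: 15 × €6 = €90
  B–C1: 40 × €9 = €360
  C–C1: 10 × €9 = €90
  C–C2: 40 × €2 = €80
  C–C3: 35 × €5 = €175
Total = 90 + 360 + 90 + 80 + 175 = €795.
(Supply check: A ships 15; B ships 40; C ships 85.)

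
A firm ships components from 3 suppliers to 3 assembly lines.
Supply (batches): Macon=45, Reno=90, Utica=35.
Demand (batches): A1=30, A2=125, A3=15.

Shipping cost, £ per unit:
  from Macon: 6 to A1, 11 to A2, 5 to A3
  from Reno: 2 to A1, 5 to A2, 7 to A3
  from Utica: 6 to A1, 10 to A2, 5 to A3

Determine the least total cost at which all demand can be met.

A cheapest plan:
  Macon–A1: 30 batches
  Macon–A3: 15 batches
  Reno–A2: 90 batches
  Utica–A2: 35 batches
Total cost = £1055.

1055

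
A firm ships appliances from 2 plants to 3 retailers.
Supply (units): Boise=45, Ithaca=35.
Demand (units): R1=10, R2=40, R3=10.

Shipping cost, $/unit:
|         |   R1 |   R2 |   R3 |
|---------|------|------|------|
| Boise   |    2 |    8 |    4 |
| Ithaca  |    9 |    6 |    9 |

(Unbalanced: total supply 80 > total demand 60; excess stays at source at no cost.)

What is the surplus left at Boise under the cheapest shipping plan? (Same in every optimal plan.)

An optimal plan:
  Boise→R1: 10 × $2 = $20
  Boise→R2: 5 × $8 = $40
  Boise→R3: 10 × $4 = $40
  Ithaca→R2: 35 × $6 = $210
Total cost = $310.
Boise ships 25 of its 45, leaving 20.

20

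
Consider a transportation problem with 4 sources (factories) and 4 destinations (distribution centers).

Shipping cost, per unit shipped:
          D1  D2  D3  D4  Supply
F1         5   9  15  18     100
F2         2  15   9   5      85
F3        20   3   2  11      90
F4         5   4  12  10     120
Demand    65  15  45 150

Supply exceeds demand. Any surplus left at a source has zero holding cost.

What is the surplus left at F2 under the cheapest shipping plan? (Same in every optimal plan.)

0

Minimum-cost shipments:
  F1->D1: 10 × 5 = 50
  F2->D4: 85 × 5 = 425
  F3->D2: 15 × 3 = 45
  F3->D3: 45 × 2 = 90
  F4->D1: 55 × 5 = 275
  F4->D4: 65 × 10 = 650
Total cost = 1535.
F2 ships 85 of its 85, leaving 0.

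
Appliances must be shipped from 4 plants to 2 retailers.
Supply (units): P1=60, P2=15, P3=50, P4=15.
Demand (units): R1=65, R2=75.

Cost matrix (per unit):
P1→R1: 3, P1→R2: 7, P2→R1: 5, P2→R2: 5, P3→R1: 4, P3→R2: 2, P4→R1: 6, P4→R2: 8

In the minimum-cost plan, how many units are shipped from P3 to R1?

0

The minimum-cost plan:
  P1–R1: 60 × 3 = 180
  P2–R2: 15 × 5 = 75
  P3–R2: 50 × 2 = 100
  P4–R1: 5 × 6 = 30
  P4–R2: 10 × 8 = 80
Total cost = 465.
The route P3→R1 is not used.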